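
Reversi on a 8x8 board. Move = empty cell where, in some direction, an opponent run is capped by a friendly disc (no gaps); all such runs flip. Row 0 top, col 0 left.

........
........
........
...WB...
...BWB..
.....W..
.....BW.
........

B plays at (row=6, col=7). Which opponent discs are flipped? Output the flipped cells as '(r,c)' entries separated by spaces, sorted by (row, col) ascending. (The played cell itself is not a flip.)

Dir NW: first cell '.' (not opp) -> no flip
Dir N: first cell '.' (not opp) -> no flip
Dir NE: edge -> no flip
Dir W: opp run (6,6) capped by B -> flip
Dir E: edge -> no flip
Dir SW: first cell '.' (not opp) -> no flip
Dir S: first cell '.' (not opp) -> no flip
Dir SE: edge -> no flip

Answer: (6,6)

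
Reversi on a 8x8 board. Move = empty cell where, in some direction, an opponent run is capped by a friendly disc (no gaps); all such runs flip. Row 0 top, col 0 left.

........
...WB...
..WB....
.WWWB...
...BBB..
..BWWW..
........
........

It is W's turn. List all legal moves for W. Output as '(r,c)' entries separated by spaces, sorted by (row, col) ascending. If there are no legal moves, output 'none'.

Answer: (0,5) (1,5) (2,4) (3,5) (3,6) (5,1)

Derivation:
(0,3): no bracket -> illegal
(0,4): no bracket -> illegal
(0,5): flips 2 -> legal
(1,2): no bracket -> illegal
(1,5): flips 1 -> legal
(2,4): flips 3 -> legal
(2,5): no bracket -> illegal
(3,5): flips 3 -> legal
(3,6): flips 1 -> legal
(4,1): no bracket -> illegal
(4,2): no bracket -> illegal
(4,6): no bracket -> illegal
(5,1): flips 1 -> legal
(5,6): no bracket -> illegal
(6,1): no bracket -> illegal
(6,2): no bracket -> illegal
(6,3): no bracket -> illegal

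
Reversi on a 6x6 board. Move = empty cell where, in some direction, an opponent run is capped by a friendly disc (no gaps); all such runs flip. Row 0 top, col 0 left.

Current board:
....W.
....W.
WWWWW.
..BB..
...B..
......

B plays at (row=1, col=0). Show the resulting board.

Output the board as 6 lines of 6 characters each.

Place B at (1,0); scan 8 dirs for brackets.
Dir NW: edge -> no flip
Dir N: first cell '.' (not opp) -> no flip
Dir NE: first cell '.' (not opp) -> no flip
Dir W: edge -> no flip
Dir E: first cell '.' (not opp) -> no flip
Dir SW: edge -> no flip
Dir S: opp run (2,0), next='.' -> no flip
Dir SE: opp run (2,1) capped by B -> flip
All flips: (2,1)

Answer: ....W.
B...W.
WBWWW.
..BB..
...B..
......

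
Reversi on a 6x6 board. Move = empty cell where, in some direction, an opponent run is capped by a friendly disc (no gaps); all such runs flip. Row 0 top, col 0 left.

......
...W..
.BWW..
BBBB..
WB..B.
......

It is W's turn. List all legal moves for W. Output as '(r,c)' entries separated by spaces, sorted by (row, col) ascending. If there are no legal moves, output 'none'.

(1,0): no bracket -> illegal
(1,1): no bracket -> illegal
(1,2): no bracket -> illegal
(2,0): flips 2 -> legal
(2,4): no bracket -> illegal
(3,4): no bracket -> illegal
(3,5): no bracket -> illegal
(4,2): flips 2 -> legal
(4,3): flips 1 -> legal
(4,5): no bracket -> illegal
(5,0): flips 2 -> legal
(5,1): no bracket -> illegal
(5,2): no bracket -> illegal
(5,3): no bracket -> illegal
(5,4): no bracket -> illegal
(5,5): flips 2 -> legal

Answer: (2,0) (4,2) (4,3) (5,0) (5,5)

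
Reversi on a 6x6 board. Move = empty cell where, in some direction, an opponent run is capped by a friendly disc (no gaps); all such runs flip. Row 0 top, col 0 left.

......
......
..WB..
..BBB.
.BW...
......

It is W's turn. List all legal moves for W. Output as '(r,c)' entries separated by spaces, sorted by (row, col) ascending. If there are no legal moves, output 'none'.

(1,2): no bracket -> illegal
(1,3): no bracket -> illegal
(1,4): no bracket -> illegal
(2,1): no bracket -> illegal
(2,4): flips 2 -> legal
(2,5): no bracket -> illegal
(3,0): no bracket -> illegal
(3,1): no bracket -> illegal
(3,5): no bracket -> illegal
(4,0): flips 1 -> legal
(4,3): no bracket -> illegal
(4,4): flips 1 -> legal
(4,5): no bracket -> illegal
(5,0): no bracket -> illegal
(5,1): no bracket -> illegal
(5,2): no bracket -> illegal

Answer: (2,4) (4,0) (4,4)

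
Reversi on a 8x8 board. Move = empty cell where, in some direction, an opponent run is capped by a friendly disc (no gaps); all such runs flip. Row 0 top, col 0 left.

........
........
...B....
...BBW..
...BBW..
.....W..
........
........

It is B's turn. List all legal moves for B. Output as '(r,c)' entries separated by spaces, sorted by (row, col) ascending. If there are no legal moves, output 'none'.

(2,4): no bracket -> illegal
(2,5): no bracket -> illegal
(2,6): flips 1 -> legal
(3,6): flips 1 -> legal
(4,6): flips 1 -> legal
(5,4): no bracket -> illegal
(5,6): flips 1 -> legal
(6,4): no bracket -> illegal
(6,5): no bracket -> illegal
(6,6): flips 1 -> legal

Answer: (2,6) (3,6) (4,6) (5,6) (6,6)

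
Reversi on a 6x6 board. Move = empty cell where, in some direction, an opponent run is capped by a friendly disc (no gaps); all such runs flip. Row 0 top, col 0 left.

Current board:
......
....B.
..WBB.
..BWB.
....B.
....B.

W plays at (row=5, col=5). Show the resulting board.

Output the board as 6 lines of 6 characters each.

Answer: ......
....B.
..WBB.
..BWB.
....W.
....BW

Derivation:
Place W at (5,5); scan 8 dirs for brackets.
Dir NW: opp run (4,4) capped by W -> flip
Dir N: first cell '.' (not opp) -> no flip
Dir NE: edge -> no flip
Dir W: opp run (5,4), next='.' -> no flip
Dir E: edge -> no flip
Dir SW: edge -> no flip
Dir S: edge -> no flip
Dir SE: edge -> no flip
All flips: (4,4)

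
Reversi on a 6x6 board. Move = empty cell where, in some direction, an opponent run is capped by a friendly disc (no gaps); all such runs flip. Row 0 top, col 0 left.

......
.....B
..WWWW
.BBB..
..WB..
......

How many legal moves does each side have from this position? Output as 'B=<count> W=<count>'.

-- B to move --
(1,1): flips 1 -> legal
(1,2): flips 1 -> legal
(1,3): flips 2 -> legal
(1,4): flips 1 -> legal
(2,1): no bracket -> illegal
(3,4): no bracket -> illegal
(3,5): flips 1 -> legal
(4,1): flips 1 -> legal
(5,1): flips 1 -> legal
(5,2): flips 1 -> legal
(5,3): flips 1 -> legal
B mobility = 9
-- W to move --
(0,4): no bracket -> illegal
(0,5): flips 1 -> legal
(1,4): no bracket -> illegal
(2,0): flips 1 -> legal
(2,1): no bracket -> illegal
(3,0): no bracket -> illegal
(3,4): no bracket -> illegal
(4,0): flips 1 -> legal
(4,1): flips 1 -> legal
(4,4): flips 2 -> legal
(5,2): no bracket -> illegal
(5,3): flips 2 -> legal
(5,4): no bracket -> illegal
W mobility = 6

Answer: B=9 W=6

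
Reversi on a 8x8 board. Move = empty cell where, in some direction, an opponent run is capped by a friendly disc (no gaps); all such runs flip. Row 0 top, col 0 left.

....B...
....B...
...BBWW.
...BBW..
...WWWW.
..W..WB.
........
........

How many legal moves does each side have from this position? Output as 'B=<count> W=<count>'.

Answer: B=8 W=8

Derivation:
-- B to move --
(1,5): no bracket -> illegal
(1,6): flips 1 -> legal
(1,7): no bracket -> illegal
(2,7): flips 2 -> legal
(3,2): no bracket -> illegal
(3,6): flips 3 -> legal
(3,7): no bracket -> illegal
(4,1): no bracket -> illegal
(4,2): no bracket -> illegal
(4,7): no bracket -> illegal
(5,1): no bracket -> illegal
(5,3): flips 1 -> legal
(5,4): flips 2 -> legal
(5,7): flips 2 -> legal
(6,1): flips 2 -> legal
(6,2): no bracket -> illegal
(6,3): no bracket -> illegal
(6,4): no bracket -> illegal
(6,5): no bracket -> illegal
(6,6): flips 2 -> legal
B mobility = 8
-- W to move --
(0,3): flips 1 -> legal
(0,5): no bracket -> illegal
(1,2): flips 2 -> legal
(1,3): flips 3 -> legal
(1,5): no bracket -> illegal
(2,2): flips 3 -> legal
(3,2): flips 2 -> legal
(4,2): no bracket -> illegal
(4,7): no bracket -> illegal
(5,7): flips 1 -> legal
(6,5): no bracket -> illegal
(6,6): flips 1 -> legal
(6,7): flips 1 -> legal
W mobility = 8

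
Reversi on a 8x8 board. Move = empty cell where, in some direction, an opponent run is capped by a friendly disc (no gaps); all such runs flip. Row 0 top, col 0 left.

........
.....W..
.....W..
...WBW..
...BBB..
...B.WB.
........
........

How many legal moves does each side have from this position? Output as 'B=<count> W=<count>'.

Answer: B=10 W=4

Derivation:
-- B to move --
(0,4): no bracket -> illegal
(0,5): flips 3 -> legal
(0,6): no bracket -> illegal
(1,4): no bracket -> illegal
(1,6): flips 1 -> legal
(2,2): flips 1 -> legal
(2,3): flips 1 -> legal
(2,4): no bracket -> illegal
(2,6): flips 1 -> legal
(3,2): flips 1 -> legal
(3,6): flips 1 -> legal
(4,2): no bracket -> illegal
(4,6): no bracket -> illegal
(5,4): flips 1 -> legal
(6,4): no bracket -> illegal
(6,5): flips 1 -> legal
(6,6): flips 1 -> legal
B mobility = 10
-- W to move --
(2,3): no bracket -> illegal
(2,4): no bracket -> illegal
(3,2): no bracket -> illegal
(3,6): no bracket -> illegal
(4,2): no bracket -> illegal
(4,6): no bracket -> illegal
(4,7): no bracket -> illegal
(5,2): flips 2 -> legal
(5,4): no bracket -> illegal
(5,7): flips 1 -> legal
(6,2): flips 2 -> legal
(6,3): flips 2 -> legal
(6,4): no bracket -> illegal
(6,5): no bracket -> illegal
(6,6): no bracket -> illegal
(6,7): no bracket -> illegal
W mobility = 4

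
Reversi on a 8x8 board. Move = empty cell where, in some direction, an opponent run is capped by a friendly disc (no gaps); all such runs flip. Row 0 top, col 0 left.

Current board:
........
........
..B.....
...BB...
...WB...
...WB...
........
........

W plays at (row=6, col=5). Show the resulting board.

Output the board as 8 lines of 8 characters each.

Place W at (6,5); scan 8 dirs for brackets.
Dir NW: opp run (5,4) capped by W -> flip
Dir N: first cell '.' (not opp) -> no flip
Dir NE: first cell '.' (not opp) -> no flip
Dir W: first cell '.' (not opp) -> no flip
Dir E: first cell '.' (not opp) -> no flip
Dir SW: first cell '.' (not opp) -> no flip
Dir S: first cell '.' (not opp) -> no flip
Dir SE: first cell '.' (not opp) -> no flip
All flips: (5,4)

Answer: ........
........
..B.....
...BB...
...WB...
...WW...
.....W..
........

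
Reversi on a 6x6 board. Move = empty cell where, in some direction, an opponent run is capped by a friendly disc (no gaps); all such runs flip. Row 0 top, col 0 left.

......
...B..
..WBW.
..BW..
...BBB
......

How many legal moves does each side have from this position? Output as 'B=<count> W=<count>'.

Answer: B=7 W=7

Derivation:
-- B to move --
(1,1): flips 2 -> legal
(1,2): flips 1 -> legal
(1,4): no bracket -> illegal
(1,5): no bracket -> illegal
(2,1): flips 1 -> legal
(2,5): flips 1 -> legal
(3,1): flips 1 -> legal
(3,4): flips 1 -> legal
(3,5): flips 1 -> legal
(4,2): no bracket -> illegal
B mobility = 7
-- W to move --
(0,2): flips 1 -> legal
(0,3): flips 2 -> legal
(0,4): flips 1 -> legal
(1,2): no bracket -> illegal
(1,4): no bracket -> illegal
(2,1): no bracket -> illegal
(3,1): flips 1 -> legal
(3,4): no bracket -> illegal
(3,5): no bracket -> illegal
(4,1): no bracket -> illegal
(4,2): flips 1 -> legal
(5,2): no bracket -> illegal
(5,3): flips 1 -> legal
(5,4): no bracket -> illegal
(5,5): flips 1 -> legal
W mobility = 7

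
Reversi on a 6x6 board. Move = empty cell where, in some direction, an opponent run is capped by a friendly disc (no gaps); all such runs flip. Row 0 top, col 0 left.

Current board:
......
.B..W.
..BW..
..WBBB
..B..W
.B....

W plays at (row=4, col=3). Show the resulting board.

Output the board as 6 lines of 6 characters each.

Answer: ......
.B..W.
..BW..
..WWBB
..BW.W
.B....

Derivation:
Place W at (4,3); scan 8 dirs for brackets.
Dir NW: first cell 'W' (not opp) -> no flip
Dir N: opp run (3,3) capped by W -> flip
Dir NE: opp run (3,4), next='.' -> no flip
Dir W: opp run (4,2), next='.' -> no flip
Dir E: first cell '.' (not opp) -> no flip
Dir SW: first cell '.' (not opp) -> no flip
Dir S: first cell '.' (not opp) -> no flip
Dir SE: first cell '.' (not opp) -> no flip
All flips: (3,3)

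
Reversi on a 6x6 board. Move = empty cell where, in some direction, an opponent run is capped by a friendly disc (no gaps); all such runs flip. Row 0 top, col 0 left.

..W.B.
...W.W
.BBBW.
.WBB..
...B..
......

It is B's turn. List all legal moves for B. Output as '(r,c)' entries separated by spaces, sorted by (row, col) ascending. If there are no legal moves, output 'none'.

Answer: (0,3) (2,5) (3,0) (4,0) (4,1)

Derivation:
(0,1): no bracket -> illegal
(0,3): flips 1 -> legal
(0,5): no bracket -> illegal
(1,1): no bracket -> illegal
(1,2): no bracket -> illegal
(1,4): no bracket -> illegal
(2,0): no bracket -> illegal
(2,5): flips 1 -> legal
(3,0): flips 1 -> legal
(3,4): no bracket -> illegal
(3,5): no bracket -> illegal
(4,0): flips 1 -> legal
(4,1): flips 1 -> legal
(4,2): no bracket -> illegal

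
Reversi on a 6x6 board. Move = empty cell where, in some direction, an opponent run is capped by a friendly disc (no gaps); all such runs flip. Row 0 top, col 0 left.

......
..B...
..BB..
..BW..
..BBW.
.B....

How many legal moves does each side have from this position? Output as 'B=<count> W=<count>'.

Answer: B=4 W=5

Derivation:
-- B to move --
(2,4): flips 1 -> legal
(3,4): flips 1 -> legal
(3,5): no bracket -> illegal
(4,5): flips 1 -> legal
(5,3): no bracket -> illegal
(5,4): no bracket -> illegal
(5,5): flips 2 -> legal
B mobility = 4
-- W to move --
(0,1): no bracket -> illegal
(0,2): no bracket -> illegal
(0,3): no bracket -> illegal
(1,1): flips 1 -> legal
(1,3): flips 1 -> legal
(1,4): no bracket -> illegal
(2,1): no bracket -> illegal
(2,4): no bracket -> illegal
(3,1): flips 1 -> legal
(3,4): no bracket -> illegal
(4,0): no bracket -> illegal
(4,1): flips 2 -> legal
(5,0): no bracket -> illegal
(5,2): no bracket -> illegal
(5,3): flips 1 -> legal
(5,4): no bracket -> illegal
W mobility = 5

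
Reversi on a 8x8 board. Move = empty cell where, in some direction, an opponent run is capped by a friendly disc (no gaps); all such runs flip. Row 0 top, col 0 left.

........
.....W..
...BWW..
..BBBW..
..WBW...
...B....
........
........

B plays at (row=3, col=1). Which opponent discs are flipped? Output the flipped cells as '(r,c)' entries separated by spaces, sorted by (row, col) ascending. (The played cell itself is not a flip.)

Dir NW: first cell '.' (not opp) -> no flip
Dir N: first cell '.' (not opp) -> no flip
Dir NE: first cell '.' (not opp) -> no flip
Dir W: first cell '.' (not opp) -> no flip
Dir E: first cell 'B' (not opp) -> no flip
Dir SW: first cell '.' (not opp) -> no flip
Dir S: first cell '.' (not opp) -> no flip
Dir SE: opp run (4,2) capped by B -> flip

Answer: (4,2)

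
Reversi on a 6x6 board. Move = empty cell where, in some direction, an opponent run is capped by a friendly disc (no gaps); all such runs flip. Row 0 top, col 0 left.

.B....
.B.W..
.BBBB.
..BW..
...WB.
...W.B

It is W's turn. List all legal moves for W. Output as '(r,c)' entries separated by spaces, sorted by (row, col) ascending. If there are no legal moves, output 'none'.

Answer: (0,0) (1,0) (1,5) (3,1) (3,5) (4,5)

Derivation:
(0,0): flips 2 -> legal
(0,2): no bracket -> illegal
(1,0): flips 2 -> legal
(1,2): no bracket -> illegal
(1,4): no bracket -> illegal
(1,5): flips 1 -> legal
(2,0): no bracket -> illegal
(2,5): no bracket -> illegal
(3,0): no bracket -> illegal
(3,1): flips 2 -> legal
(3,4): no bracket -> illegal
(3,5): flips 2 -> legal
(4,1): no bracket -> illegal
(4,2): no bracket -> illegal
(4,5): flips 1 -> legal
(5,4): no bracket -> illegal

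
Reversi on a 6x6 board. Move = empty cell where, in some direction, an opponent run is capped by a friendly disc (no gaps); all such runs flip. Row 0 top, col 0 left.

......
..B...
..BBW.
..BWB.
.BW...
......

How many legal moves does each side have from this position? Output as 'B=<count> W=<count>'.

-- B to move --
(1,3): no bracket -> illegal
(1,4): flips 1 -> legal
(1,5): no bracket -> illegal
(2,5): flips 1 -> legal
(3,1): no bracket -> illegal
(3,5): no bracket -> illegal
(4,3): flips 2 -> legal
(4,4): flips 1 -> legal
(5,1): no bracket -> illegal
(5,2): flips 1 -> legal
(5,3): no bracket -> illegal
B mobility = 5
-- W to move --
(0,1): no bracket -> illegal
(0,2): flips 3 -> legal
(0,3): no bracket -> illegal
(1,1): flips 1 -> legal
(1,3): flips 1 -> legal
(1,4): no bracket -> illegal
(2,1): flips 2 -> legal
(2,5): no bracket -> illegal
(3,0): no bracket -> illegal
(3,1): flips 1 -> legal
(3,5): flips 1 -> legal
(4,0): flips 1 -> legal
(4,3): no bracket -> illegal
(4,4): flips 1 -> legal
(4,5): no bracket -> illegal
(5,0): no bracket -> illegal
(5,1): no bracket -> illegal
(5,2): no bracket -> illegal
W mobility = 8

Answer: B=5 W=8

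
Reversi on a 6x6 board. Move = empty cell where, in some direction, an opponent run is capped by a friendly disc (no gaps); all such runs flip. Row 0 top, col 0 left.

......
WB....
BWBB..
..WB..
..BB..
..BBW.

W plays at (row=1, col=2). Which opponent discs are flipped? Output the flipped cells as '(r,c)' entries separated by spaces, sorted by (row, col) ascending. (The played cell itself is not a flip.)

Answer: (1,1) (2,2)

Derivation:
Dir NW: first cell '.' (not opp) -> no flip
Dir N: first cell '.' (not opp) -> no flip
Dir NE: first cell '.' (not opp) -> no flip
Dir W: opp run (1,1) capped by W -> flip
Dir E: first cell '.' (not opp) -> no flip
Dir SW: first cell 'W' (not opp) -> no flip
Dir S: opp run (2,2) capped by W -> flip
Dir SE: opp run (2,3), next='.' -> no flip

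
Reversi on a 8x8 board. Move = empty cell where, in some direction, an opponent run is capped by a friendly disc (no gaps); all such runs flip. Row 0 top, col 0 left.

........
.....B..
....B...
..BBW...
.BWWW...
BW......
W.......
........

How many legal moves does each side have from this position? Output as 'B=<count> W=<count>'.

-- B to move --
(2,3): no bracket -> illegal
(2,5): no bracket -> illegal
(3,1): no bracket -> illegal
(3,5): flips 1 -> legal
(4,0): no bracket -> illegal
(4,5): flips 3 -> legal
(5,2): flips 2 -> legal
(5,3): flips 1 -> legal
(5,4): flips 3 -> legal
(5,5): flips 1 -> legal
(6,1): flips 1 -> legal
(6,2): no bracket -> illegal
(7,0): flips 1 -> legal
(7,1): no bracket -> illegal
B mobility = 8
-- W to move --
(0,4): no bracket -> illegal
(0,5): no bracket -> illegal
(0,6): flips 3 -> legal
(1,3): no bracket -> illegal
(1,4): flips 1 -> legal
(1,6): no bracket -> illegal
(2,1): flips 1 -> legal
(2,2): flips 2 -> legal
(2,3): flips 1 -> legal
(2,5): no bracket -> illegal
(2,6): no bracket -> illegal
(3,0): no bracket -> illegal
(3,1): flips 3 -> legal
(3,5): no bracket -> illegal
(4,0): flips 2 -> legal
(5,2): no bracket -> illegal
(6,1): no bracket -> illegal
W mobility = 7

Answer: B=8 W=7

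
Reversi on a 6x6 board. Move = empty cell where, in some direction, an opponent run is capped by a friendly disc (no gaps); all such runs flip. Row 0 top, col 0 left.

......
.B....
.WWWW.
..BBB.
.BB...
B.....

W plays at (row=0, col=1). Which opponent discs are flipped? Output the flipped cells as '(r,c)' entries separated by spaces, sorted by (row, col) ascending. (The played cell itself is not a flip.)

Dir NW: edge -> no flip
Dir N: edge -> no flip
Dir NE: edge -> no flip
Dir W: first cell '.' (not opp) -> no flip
Dir E: first cell '.' (not opp) -> no flip
Dir SW: first cell '.' (not opp) -> no flip
Dir S: opp run (1,1) capped by W -> flip
Dir SE: first cell '.' (not opp) -> no flip

Answer: (1,1)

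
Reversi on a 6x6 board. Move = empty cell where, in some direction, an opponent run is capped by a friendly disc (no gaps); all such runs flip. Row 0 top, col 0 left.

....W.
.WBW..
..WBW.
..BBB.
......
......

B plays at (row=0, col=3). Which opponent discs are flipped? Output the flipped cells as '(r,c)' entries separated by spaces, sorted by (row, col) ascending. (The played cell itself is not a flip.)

Answer: (1,3)

Derivation:
Dir NW: edge -> no flip
Dir N: edge -> no flip
Dir NE: edge -> no flip
Dir W: first cell '.' (not opp) -> no flip
Dir E: opp run (0,4), next='.' -> no flip
Dir SW: first cell 'B' (not opp) -> no flip
Dir S: opp run (1,3) capped by B -> flip
Dir SE: first cell '.' (not opp) -> no flip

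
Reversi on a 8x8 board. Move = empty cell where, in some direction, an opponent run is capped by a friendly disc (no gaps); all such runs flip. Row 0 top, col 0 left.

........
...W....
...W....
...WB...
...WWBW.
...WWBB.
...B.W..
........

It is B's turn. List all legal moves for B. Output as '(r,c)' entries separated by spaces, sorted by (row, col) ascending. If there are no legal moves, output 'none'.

(0,2): no bracket -> illegal
(0,3): flips 5 -> legal
(0,4): no bracket -> illegal
(1,2): flips 1 -> legal
(1,4): no bracket -> illegal
(2,2): flips 2 -> legal
(2,4): no bracket -> illegal
(3,2): flips 1 -> legal
(3,5): no bracket -> illegal
(3,6): flips 1 -> legal
(3,7): flips 1 -> legal
(4,2): flips 2 -> legal
(4,7): flips 1 -> legal
(5,2): flips 3 -> legal
(5,7): no bracket -> illegal
(6,2): no bracket -> illegal
(6,4): flips 2 -> legal
(6,6): no bracket -> illegal
(7,4): flips 1 -> legal
(7,5): flips 1 -> legal
(7,6): no bracket -> illegal

Answer: (0,3) (1,2) (2,2) (3,2) (3,6) (3,7) (4,2) (4,7) (5,2) (6,4) (7,4) (7,5)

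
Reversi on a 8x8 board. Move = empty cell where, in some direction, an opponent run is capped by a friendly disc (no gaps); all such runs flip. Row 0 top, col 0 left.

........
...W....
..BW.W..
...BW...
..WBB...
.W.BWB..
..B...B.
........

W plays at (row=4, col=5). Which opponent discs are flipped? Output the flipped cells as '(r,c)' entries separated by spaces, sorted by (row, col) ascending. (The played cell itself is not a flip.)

Answer: (4,3) (4,4)

Derivation:
Dir NW: first cell 'W' (not opp) -> no flip
Dir N: first cell '.' (not opp) -> no flip
Dir NE: first cell '.' (not opp) -> no flip
Dir W: opp run (4,4) (4,3) capped by W -> flip
Dir E: first cell '.' (not opp) -> no flip
Dir SW: first cell 'W' (not opp) -> no flip
Dir S: opp run (5,5), next='.' -> no flip
Dir SE: first cell '.' (not opp) -> no flip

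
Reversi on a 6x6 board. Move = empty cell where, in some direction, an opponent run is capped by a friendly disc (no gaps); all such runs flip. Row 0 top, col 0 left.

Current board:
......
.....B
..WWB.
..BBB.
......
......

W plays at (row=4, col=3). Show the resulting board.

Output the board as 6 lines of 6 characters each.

Place W at (4,3); scan 8 dirs for brackets.
Dir NW: opp run (3,2), next='.' -> no flip
Dir N: opp run (3,3) capped by W -> flip
Dir NE: opp run (3,4), next='.' -> no flip
Dir W: first cell '.' (not opp) -> no flip
Dir E: first cell '.' (not opp) -> no flip
Dir SW: first cell '.' (not opp) -> no flip
Dir S: first cell '.' (not opp) -> no flip
Dir SE: first cell '.' (not opp) -> no flip
All flips: (3,3)

Answer: ......
.....B
..WWB.
..BWB.
...W..
......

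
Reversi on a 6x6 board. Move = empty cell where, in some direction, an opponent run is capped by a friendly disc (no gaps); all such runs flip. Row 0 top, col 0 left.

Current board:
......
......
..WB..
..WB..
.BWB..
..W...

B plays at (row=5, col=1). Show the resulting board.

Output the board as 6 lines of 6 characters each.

Answer: ......
......
..WB..
..WB..
.BBB..
.BW...

Derivation:
Place B at (5,1); scan 8 dirs for brackets.
Dir NW: first cell '.' (not opp) -> no flip
Dir N: first cell 'B' (not opp) -> no flip
Dir NE: opp run (4,2) capped by B -> flip
Dir W: first cell '.' (not opp) -> no flip
Dir E: opp run (5,2), next='.' -> no flip
Dir SW: edge -> no flip
Dir S: edge -> no flip
Dir SE: edge -> no flip
All flips: (4,2)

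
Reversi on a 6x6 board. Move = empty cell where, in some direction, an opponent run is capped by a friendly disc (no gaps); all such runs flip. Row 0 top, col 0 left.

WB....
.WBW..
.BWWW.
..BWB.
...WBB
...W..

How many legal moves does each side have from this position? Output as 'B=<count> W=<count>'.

-- B to move --
(0,2): no bracket -> illegal
(0,3): no bracket -> illegal
(0,4): no bracket -> illegal
(1,0): flips 1 -> legal
(1,4): flips 3 -> legal
(1,5): no bracket -> illegal
(2,0): no bracket -> illegal
(2,5): flips 3 -> legal
(3,1): no bracket -> illegal
(3,5): no bracket -> illegal
(4,2): flips 1 -> legal
(5,2): flips 1 -> legal
(5,4): flips 1 -> legal
B mobility = 6
-- W to move --
(0,2): flips 2 -> legal
(0,3): no bracket -> illegal
(1,0): flips 2 -> legal
(2,0): flips 1 -> legal
(2,5): flips 1 -> legal
(3,0): no bracket -> illegal
(3,1): flips 2 -> legal
(3,5): flips 2 -> legal
(4,1): flips 1 -> legal
(4,2): flips 1 -> legal
(5,4): flips 2 -> legal
(5,5): flips 1 -> legal
W mobility = 10

Answer: B=6 W=10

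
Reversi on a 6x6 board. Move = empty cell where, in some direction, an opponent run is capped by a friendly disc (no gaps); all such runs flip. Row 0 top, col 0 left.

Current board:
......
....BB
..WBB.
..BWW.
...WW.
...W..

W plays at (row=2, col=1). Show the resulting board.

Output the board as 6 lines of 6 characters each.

Answer: ......
....BB
.WWBB.
..WWW.
...WW.
...W..

Derivation:
Place W at (2,1); scan 8 dirs for brackets.
Dir NW: first cell '.' (not opp) -> no flip
Dir N: first cell '.' (not opp) -> no flip
Dir NE: first cell '.' (not opp) -> no flip
Dir W: first cell '.' (not opp) -> no flip
Dir E: first cell 'W' (not opp) -> no flip
Dir SW: first cell '.' (not opp) -> no flip
Dir S: first cell '.' (not opp) -> no flip
Dir SE: opp run (3,2) capped by W -> flip
All flips: (3,2)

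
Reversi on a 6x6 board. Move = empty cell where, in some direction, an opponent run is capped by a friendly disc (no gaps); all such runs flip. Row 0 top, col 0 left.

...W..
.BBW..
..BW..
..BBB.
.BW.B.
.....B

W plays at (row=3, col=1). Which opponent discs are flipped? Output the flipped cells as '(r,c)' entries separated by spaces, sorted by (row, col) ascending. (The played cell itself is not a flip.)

Dir NW: first cell '.' (not opp) -> no flip
Dir N: first cell '.' (not opp) -> no flip
Dir NE: opp run (2,2) capped by W -> flip
Dir W: first cell '.' (not opp) -> no flip
Dir E: opp run (3,2) (3,3) (3,4), next='.' -> no flip
Dir SW: first cell '.' (not opp) -> no flip
Dir S: opp run (4,1), next='.' -> no flip
Dir SE: first cell 'W' (not opp) -> no flip

Answer: (2,2)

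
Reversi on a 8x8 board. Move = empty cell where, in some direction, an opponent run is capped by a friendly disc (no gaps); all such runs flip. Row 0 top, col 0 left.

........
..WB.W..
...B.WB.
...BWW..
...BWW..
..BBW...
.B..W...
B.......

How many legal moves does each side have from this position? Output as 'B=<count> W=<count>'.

-- B to move --
(0,1): flips 1 -> legal
(0,2): no bracket -> illegal
(0,3): no bracket -> illegal
(0,4): flips 1 -> legal
(0,5): no bracket -> illegal
(0,6): no bracket -> illegal
(1,1): flips 1 -> legal
(1,4): no bracket -> illegal
(1,6): flips 2 -> legal
(2,1): no bracket -> illegal
(2,2): no bracket -> illegal
(2,4): flips 1 -> legal
(3,6): flips 2 -> legal
(4,6): flips 2 -> legal
(5,5): flips 2 -> legal
(5,6): flips 2 -> legal
(6,3): no bracket -> illegal
(6,5): flips 1 -> legal
(7,3): no bracket -> illegal
(7,4): no bracket -> illegal
(7,5): flips 1 -> legal
B mobility = 11
-- W to move --
(0,2): no bracket -> illegal
(0,3): no bracket -> illegal
(0,4): no bracket -> illegal
(1,4): flips 1 -> legal
(1,6): no bracket -> illegal
(1,7): flips 1 -> legal
(2,2): flips 1 -> legal
(2,4): no bracket -> illegal
(2,7): flips 1 -> legal
(3,2): flips 2 -> legal
(3,6): no bracket -> illegal
(3,7): flips 1 -> legal
(4,1): no bracket -> illegal
(4,2): flips 2 -> legal
(5,0): no bracket -> illegal
(5,1): flips 2 -> legal
(6,0): no bracket -> illegal
(6,2): flips 1 -> legal
(6,3): no bracket -> illegal
(7,1): no bracket -> illegal
(7,2): no bracket -> illegal
W mobility = 9

Answer: B=11 W=9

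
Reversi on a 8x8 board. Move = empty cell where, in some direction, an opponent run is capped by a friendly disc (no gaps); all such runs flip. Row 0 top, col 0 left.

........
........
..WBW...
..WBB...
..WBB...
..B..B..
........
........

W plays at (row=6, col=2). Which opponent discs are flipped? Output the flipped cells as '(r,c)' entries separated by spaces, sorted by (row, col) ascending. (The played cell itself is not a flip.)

Answer: (5,2)

Derivation:
Dir NW: first cell '.' (not opp) -> no flip
Dir N: opp run (5,2) capped by W -> flip
Dir NE: first cell '.' (not opp) -> no flip
Dir W: first cell '.' (not opp) -> no flip
Dir E: first cell '.' (not opp) -> no flip
Dir SW: first cell '.' (not opp) -> no flip
Dir S: first cell '.' (not opp) -> no flip
Dir SE: first cell '.' (not opp) -> no flip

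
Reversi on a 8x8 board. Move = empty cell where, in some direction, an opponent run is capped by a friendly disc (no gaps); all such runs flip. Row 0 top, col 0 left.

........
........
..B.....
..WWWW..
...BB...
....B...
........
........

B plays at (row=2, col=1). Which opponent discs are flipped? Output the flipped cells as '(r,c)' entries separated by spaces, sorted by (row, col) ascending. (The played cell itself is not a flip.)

Dir NW: first cell '.' (not opp) -> no flip
Dir N: first cell '.' (not opp) -> no flip
Dir NE: first cell '.' (not opp) -> no flip
Dir W: first cell '.' (not opp) -> no flip
Dir E: first cell 'B' (not opp) -> no flip
Dir SW: first cell '.' (not opp) -> no flip
Dir S: first cell '.' (not opp) -> no flip
Dir SE: opp run (3,2) capped by B -> flip

Answer: (3,2)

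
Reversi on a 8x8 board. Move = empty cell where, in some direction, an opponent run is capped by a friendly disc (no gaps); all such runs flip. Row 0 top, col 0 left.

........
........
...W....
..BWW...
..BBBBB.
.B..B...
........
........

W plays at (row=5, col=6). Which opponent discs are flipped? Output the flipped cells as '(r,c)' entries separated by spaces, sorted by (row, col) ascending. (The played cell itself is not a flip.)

Dir NW: opp run (4,5) capped by W -> flip
Dir N: opp run (4,6), next='.' -> no flip
Dir NE: first cell '.' (not opp) -> no flip
Dir W: first cell '.' (not opp) -> no flip
Dir E: first cell '.' (not opp) -> no flip
Dir SW: first cell '.' (not opp) -> no flip
Dir S: first cell '.' (not opp) -> no flip
Dir SE: first cell '.' (not opp) -> no flip

Answer: (4,5)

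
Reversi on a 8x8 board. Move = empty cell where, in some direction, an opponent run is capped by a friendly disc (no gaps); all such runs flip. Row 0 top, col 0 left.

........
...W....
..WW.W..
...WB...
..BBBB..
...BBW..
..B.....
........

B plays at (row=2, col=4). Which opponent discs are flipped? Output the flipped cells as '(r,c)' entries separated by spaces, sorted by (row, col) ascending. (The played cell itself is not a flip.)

Dir NW: opp run (1,3), next='.' -> no flip
Dir N: first cell '.' (not opp) -> no flip
Dir NE: first cell '.' (not opp) -> no flip
Dir W: opp run (2,3) (2,2), next='.' -> no flip
Dir E: opp run (2,5), next='.' -> no flip
Dir SW: opp run (3,3) capped by B -> flip
Dir S: first cell 'B' (not opp) -> no flip
Dir SE: first cell '.' (not opp) -> no flip

Answer: (3,3)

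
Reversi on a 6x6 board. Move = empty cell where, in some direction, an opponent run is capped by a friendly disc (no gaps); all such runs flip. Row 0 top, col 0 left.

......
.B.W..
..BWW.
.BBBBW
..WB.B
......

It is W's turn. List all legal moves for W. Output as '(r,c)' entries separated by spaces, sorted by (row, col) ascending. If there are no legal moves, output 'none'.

Answer: (1,2) (2,0) (2,1) (3,0) (4,0) (4,1) (4,4) (5,3) (5,5)

Derivation:
(0,0): no bracket -> illegal
(0,1): no bracket -> illegal
(0,2): no bracket -> illegal
(1,0): no bracket -> illegal
(1,2): flips 2 -> legal
(2,0): flips 1 -> legal
(2,1): flips 1 -> legal
(2,5): no bracket -> illegal
(3,0): flips 4 -> legal
(4,0): flips 2 -> legal
(4,1): flips 1 -> legal
(4,4): flips 2 -> legal
(5,2): no bracket -> illegal
(5,3): flips 2 -> legal
(5,4): no bracket -> illegal
(5,5): flips 1 -> legal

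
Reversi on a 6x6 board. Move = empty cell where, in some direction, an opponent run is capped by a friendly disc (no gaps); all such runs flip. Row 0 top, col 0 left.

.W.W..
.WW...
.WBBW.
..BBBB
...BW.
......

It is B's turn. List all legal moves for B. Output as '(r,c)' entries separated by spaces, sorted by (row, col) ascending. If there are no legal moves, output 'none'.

Answer: (0,0) (0,2) (1,0) (1,3) (1,4) (1,5) (2,0) (2,5) (4,5) (5,3) (5,4) (5,5)

Derivation:
(0,0): flips 1 -> legal
(0,2): flips 1 -> legal
(0,4): no bracket -> illegal
(1,0): flips 1 -> legal
(1,3): flips 1 -> legal
(1,4): flips 1 -> legal
(1,5): flips 1 -> legal
(2,0): flips 1 -> legal
(2,5): flips 1 -> legal
(3,0): no bracket -> illegal
(3,1): no bracket -> illegal
(4,5): flips 1 -> legal
(5,3): flips 1 -> legal
(5,4): flips 1 -> legal
(5,5): flips 1 -> legal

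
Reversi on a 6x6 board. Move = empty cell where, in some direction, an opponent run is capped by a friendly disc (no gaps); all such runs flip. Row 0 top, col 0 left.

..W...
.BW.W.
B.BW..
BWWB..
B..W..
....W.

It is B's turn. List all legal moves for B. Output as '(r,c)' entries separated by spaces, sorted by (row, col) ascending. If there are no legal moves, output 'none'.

(0,1): no bracket -> illegal
(0,3): no bracket -> illegal
(0,4): no bracket -> illegal
(0,5): no bracket -> illegal
(1,3): flips 2 -> legal
(1,5): no bracket -> illegal
(2,1): no bracket -> illegal
(2,4): flips 1 -> legal
(2,5): no bracket -> illegal
(3,4): no bracket -> illegal
(4,1): no bracket -> illegal
(4,2): flips 2 -> legal
(4,4): no bracket -> illegal
(4,5): no bracket -> illegal
(5,2): no bracket -> illegal
(5,3): flips 1 -> legal
(5,5): no bracket -> illegal

Answer: (1,3) (2,4) (4,2) (5,3)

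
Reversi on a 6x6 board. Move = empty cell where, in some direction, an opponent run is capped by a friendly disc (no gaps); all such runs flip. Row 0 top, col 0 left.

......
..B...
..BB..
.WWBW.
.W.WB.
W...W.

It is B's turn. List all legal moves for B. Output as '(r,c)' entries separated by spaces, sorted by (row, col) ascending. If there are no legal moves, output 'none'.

Answer: (2,4) (3,0) (3,5) (4,0) (4,2) (4,5) (5,3)

Derivation:
(2,0): no bracket -> illegal
(2,1): no bracket -> illegal
(2,4): flips 1 -> legal
(2,5): no bracket -> illegal
(3,0): flips 2 -> legal
(3,5): flips 1 -> legal
(4,0): flips 1 -> legal
(4,2): flips 2 -> legal
(4,5): flips 1 -> legal
(5,1): no bracket -> illegal
(5,2): no bracket -> illegal
(5,3): flips 1 -> legal
(5,5): no bracket -> illegal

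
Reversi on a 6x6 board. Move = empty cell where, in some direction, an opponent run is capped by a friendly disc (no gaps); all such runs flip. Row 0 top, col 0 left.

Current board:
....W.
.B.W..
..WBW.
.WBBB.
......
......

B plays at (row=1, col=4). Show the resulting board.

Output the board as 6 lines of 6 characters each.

Answer: ....W.
.B.WB.
..WBB.
.WBBB.
......
......

Derivation:
Place B at (1,4); scan 8 dirs for brackets.
Dir NW: first cell '.' (not opp) -> no flip
Dir N: opp run (0,4), next=edge -> no flip
Dir NE: first cell '.' (not opp) -> no flip
Dir W: opp run (1,3), next='.' -> no flip
Dir E: first cell '.' (not opp) -> no flip
Dir SW: first cell 'B' (not opp) -> no flip
Dir S: opp run (2,4) capped by B -> flip
Dir SE: first cell '.' (not opp) -> no flip
All flips: (2,4)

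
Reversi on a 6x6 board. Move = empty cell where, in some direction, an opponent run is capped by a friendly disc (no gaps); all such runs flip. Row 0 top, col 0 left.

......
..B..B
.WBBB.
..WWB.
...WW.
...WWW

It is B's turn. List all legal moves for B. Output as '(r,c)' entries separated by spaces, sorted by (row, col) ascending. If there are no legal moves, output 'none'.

(1,0): no bracket -> illegal
(1,1): no bracket -> illegal
(2,0): flips 1 -> legal
(3,0): flips 1 -> legal
(3,1): flips 2 -> legal
(3,5): no bracket -> illegal
(4,1): flips 1 -> legal
(4,2): flips 2 -> legal
(4,5): no bracket -> illegal
(5,2): flips 1 -> legal

Answer: (2,0) (3,0) (3,1) (4,1) (4,2) (5,2)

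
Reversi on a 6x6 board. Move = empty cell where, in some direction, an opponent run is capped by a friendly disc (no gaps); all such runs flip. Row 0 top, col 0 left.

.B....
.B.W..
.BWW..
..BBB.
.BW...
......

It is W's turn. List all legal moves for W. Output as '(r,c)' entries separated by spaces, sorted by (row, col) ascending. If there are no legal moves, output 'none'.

Answer: (0,0) (2,0) (2,4) (4,0) (4,3) (4,4) (4,5) (5,0)

Derivation:
(0,0): flips 1 -> legal
(0,2): no bracket -> illegal
(1,0): no bracket -> illegal
(1,2): no bracket -> illegal
(2,0): flips 1 -> legal
(2,4): flips 1 -> legal
(2,5): no bracket -> illegal
(3,0): no bracket -> illegal
(3,1): no bracket -> illegal
(3,5): no bracket -> illegal
(4,0): flips 1 -> legal
(4,3): flips 1 -> legal
(4,4): flips 1 -> legal
(4,5): flips 1 -> legal
(5,0): flips 2 -> legal
(5,1): no bracket -> illegal
(5,2): no bracket -> illegal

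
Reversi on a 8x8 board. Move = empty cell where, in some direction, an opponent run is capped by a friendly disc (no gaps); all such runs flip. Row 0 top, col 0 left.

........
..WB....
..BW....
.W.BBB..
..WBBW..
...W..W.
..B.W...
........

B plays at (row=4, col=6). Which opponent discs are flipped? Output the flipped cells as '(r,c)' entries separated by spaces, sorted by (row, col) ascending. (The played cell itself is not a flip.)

Answer: (4,5)

Derivation:
Dir NW: first cell 'B' (not opp) -> no flip
Dir N: first cell '.' (not opp) -> no flip
Dir NE: first cell '.' (not opp) -> no flip
Dir W: opp run (4,5) capped by B -> flip
Dir E: first cell '.' (not opp) -> no flip
Dir SW: first cell '.' (not opp) -> no flip
Dir S: opp run (5,6), next='.' -> no flip
Dir SE: first cell '.' (not opp) -> no flip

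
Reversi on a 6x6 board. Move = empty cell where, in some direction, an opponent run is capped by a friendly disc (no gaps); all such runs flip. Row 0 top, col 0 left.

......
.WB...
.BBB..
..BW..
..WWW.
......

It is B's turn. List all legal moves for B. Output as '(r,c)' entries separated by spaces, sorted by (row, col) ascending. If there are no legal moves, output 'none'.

Answer: (0,0) (0,1) (1,0) (3,4) (5,2) (5,3) (5,4) (5,5)

Derivation:
(0,0): flips 1 -> legal
(0,1): flips 1 -> legal
(0,2): no bracket -> illegal
(1,0): flips 1 -> legal
(2,0): no bracket -> illegal
(2,4): no bracket -> illegal
(3,1): no bracket -> illegal
(3,4): flips 1 -> legal
(3,5): no bracket -> illegal
(4,1): no bracket -> illegal
(4,5): no bracket -> illegal
(5,1): no bracket -> illegal
(5,2): flips 1 -> legal
(5,3): flips 2 -> legal
(5,4): flips 1 -> legal
(5,5): flips 2 -> legal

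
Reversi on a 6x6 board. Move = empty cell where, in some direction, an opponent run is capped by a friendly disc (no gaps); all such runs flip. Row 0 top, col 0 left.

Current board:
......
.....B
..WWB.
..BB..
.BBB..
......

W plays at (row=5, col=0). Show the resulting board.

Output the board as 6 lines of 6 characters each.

Answer: ......
.....B
..WWB.
..WB..
.WBB..
W.....

Derivation:
Place W at (5,0); scan 8 dirs for brackets.
Dir NW: edge -> no flip
Dir N: first cell '.' (not opp) -> no flip
Dir NE: opp run (4,1) (3,2) capped by W -> flip
Dir W: edge -> no flip
Dir E: first cell '.' (not opp) -> no flip
Dir SW: edge -> no flip
Dir S: edge -> no flip
Dir SE: edge -> no flip
All flips: (3,2) (4,1)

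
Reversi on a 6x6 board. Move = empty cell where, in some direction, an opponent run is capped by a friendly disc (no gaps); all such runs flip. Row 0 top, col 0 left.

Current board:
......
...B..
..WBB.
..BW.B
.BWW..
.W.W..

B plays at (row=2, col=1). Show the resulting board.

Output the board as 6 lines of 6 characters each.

Place B at (2,1); scan 8 dirs for brackets.
Dir NW: first cell '.' (not opp) -> no flip
Dir N: first cell '.' (not opp) -> no flip
Dir NE: first cell '.' (not opp) -> no flip
Dir W: first cell '.' (not opp) -> no flip
Dir E: opp run (2,2) capped by B -> flip
Dir SW: first cell '.' (not opp) -> no flip
Dir S: first cell '.' (not opp) -> no flip
Dir SE: first cell 'B' (not opp) -> no flip
All flips: (2,2)

Answer: ......
...B..
.BBBB.
..BW.B
.BWW..
.W.W..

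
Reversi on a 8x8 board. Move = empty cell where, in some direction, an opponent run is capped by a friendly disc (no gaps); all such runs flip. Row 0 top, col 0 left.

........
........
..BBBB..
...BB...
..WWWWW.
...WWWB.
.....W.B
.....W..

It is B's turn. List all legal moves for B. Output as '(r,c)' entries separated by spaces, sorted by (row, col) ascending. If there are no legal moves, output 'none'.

Answer: (3,6) (5,1) (5,2) (6,3) (6,4) (6,6) (7,4)

Derivation:
(3,1): no bracket -> illegal
(3,2): no bracket -> illegal
(3,5): no bracket -> illegal
(3,6): flips 1 -> legal
(3,7): no bracket -> illegal
(4,1): no bracket -> illegal
(4,7): no bracket -> illegal
(5,1): flips 1 -> legal
(5,2): flips 4 -> legal
(5,7): no bracket -> illegal
(6,2): no bracket -> illegal
(6,3): flips 2 -> legal
(6,4): flips 2 -> legal
(6,6): flips 2 -> legal
(7,4): flips 1 -> legal
(7,6): no bracket -> illegal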